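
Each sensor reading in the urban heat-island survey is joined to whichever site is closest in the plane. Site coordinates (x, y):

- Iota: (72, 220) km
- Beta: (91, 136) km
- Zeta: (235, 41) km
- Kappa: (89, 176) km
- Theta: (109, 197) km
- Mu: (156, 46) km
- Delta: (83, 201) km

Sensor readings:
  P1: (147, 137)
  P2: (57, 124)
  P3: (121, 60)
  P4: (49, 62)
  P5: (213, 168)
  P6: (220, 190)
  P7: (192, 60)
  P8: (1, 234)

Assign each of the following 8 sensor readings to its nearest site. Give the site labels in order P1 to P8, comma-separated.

Beta, Beta, Mu, Beta, Theta, Theta, Mu, Iota

P1 → Beta (d²=3137.00)
P2 → Beta (d²=1300.00)
P3 → Mu (d²=1421.00)
P4 → Beta (d²=7240.00)
P5 → Theta (d²=11657.00)
P6 → Theta (d²=12370.00)
P7 → Mu (d²=1492.00)
P8 → Iota (d²=5237.00)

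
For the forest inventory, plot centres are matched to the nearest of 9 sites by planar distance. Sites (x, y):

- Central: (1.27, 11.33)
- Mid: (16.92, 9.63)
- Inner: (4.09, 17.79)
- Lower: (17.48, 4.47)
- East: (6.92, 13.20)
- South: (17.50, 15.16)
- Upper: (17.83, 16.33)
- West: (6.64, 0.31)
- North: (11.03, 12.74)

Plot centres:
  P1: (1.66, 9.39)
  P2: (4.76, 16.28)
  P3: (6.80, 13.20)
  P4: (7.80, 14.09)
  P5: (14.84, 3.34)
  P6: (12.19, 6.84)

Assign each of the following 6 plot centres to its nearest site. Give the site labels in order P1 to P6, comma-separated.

Central, Inner, East, East, Lower, Mid

P1 → Central (d²=3.92)
P2 → Inner (d²=2.73)
P3 → East (d²=0.01)
P4 → East (d²=1.57)
P5 → Lower (d²=8.25)
P6 → Mid (d²=30.16)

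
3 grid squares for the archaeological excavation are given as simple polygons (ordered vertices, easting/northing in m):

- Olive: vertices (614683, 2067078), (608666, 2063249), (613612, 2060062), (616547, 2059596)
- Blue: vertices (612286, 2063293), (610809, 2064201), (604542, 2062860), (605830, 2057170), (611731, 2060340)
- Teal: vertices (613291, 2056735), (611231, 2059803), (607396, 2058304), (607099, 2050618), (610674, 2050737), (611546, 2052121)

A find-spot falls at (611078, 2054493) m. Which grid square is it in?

Teal

Cast a ray rightward from (611078, 2054493). For each polygon, the edges (by vertex number in listed order) whose endpoints lie on opposite sides of northing = 2054493, where each meets that height, and whether that is right or left of the point:
Olive: no edge straddles that height → 0 crossings.
Blue: no edge straddles that height → 0 crossings.
Teal: 3–4 at easting≈607248.7 (left), 6–1 at easting≈612443.1 (right) → 1 crossing.
Only Teal has an odd count, so the point is inside Teal.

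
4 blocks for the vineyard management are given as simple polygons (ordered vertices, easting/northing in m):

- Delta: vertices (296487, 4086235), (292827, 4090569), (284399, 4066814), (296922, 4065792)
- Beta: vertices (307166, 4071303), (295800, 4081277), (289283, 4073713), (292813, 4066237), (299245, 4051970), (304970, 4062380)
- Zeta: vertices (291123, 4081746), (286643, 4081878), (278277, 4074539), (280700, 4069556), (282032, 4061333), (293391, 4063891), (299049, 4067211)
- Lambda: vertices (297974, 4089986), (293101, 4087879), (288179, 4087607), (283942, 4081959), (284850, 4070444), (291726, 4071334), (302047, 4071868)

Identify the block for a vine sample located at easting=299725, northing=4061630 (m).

Beta

Cast a ray rightward from (299725, 4061630). For each polygon, the edges (by vertex number in listed order) whose endpoints lie on opposite sides of northing = 4061630, where each meets that height, and whether that is right or left of the point:
Delta: no edge straddles that height → 0 crossings.
Beta: 4–5 at easting≈294890.0 (left), 5–6 at easting≈304557.5 (right) → 1 crossing.
Zeta: 4–5 at easting≈281983.9 (left), 5–6 at easting≈283350.9 (left) → 0 crossings.
Lambda: no edge straddles that height → 0 crossings.
Only Beta has an odd count, so the point is inside Beta.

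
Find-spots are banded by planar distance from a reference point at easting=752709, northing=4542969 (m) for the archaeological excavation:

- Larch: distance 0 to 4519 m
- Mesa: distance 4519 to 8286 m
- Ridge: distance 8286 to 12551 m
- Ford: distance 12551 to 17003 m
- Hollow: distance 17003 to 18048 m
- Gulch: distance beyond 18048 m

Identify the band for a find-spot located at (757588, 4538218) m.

Distance = √((757588−752709)² + (4538218−4542969)²) = √(23804641.000 + 22572001.000) = 6810.040 m.
4519 ≤ 6810.040 < 8286 → Mesa.

Mesa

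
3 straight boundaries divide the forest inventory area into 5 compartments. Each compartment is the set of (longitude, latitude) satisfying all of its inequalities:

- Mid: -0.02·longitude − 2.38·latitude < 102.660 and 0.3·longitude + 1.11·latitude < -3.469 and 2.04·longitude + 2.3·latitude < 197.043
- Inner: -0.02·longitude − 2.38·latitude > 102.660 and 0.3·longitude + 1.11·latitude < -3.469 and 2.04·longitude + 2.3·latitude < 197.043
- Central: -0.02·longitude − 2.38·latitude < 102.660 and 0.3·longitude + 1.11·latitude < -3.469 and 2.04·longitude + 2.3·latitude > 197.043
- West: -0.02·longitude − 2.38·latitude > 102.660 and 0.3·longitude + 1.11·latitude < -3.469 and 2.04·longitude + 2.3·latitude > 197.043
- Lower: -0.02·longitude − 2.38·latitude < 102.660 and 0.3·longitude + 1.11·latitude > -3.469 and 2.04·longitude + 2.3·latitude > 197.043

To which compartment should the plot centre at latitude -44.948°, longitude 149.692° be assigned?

-0.02·149.692 − 2.38·-44.948 = 103.982, which is > 102.660
0.3·149.692 + 1.11·-44.948 = -4.985, which is < -3.469
2.04·149.692 + 2.3·-44.948 = 201.991, which is > 197.043
This sign pattern matches West.

West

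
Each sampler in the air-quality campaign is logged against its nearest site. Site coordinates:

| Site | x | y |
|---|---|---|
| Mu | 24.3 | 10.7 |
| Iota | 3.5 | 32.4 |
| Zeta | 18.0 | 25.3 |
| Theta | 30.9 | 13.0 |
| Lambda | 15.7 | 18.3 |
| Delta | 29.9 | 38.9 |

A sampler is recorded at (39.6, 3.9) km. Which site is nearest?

Squared distances to each site:
Mu: 280.330; Iota: 2115.460; Zeta: 924.520; Theta: 158.500; Lambda: 778.570; Delta: 1319.090.
Minimum at Theta.

Theta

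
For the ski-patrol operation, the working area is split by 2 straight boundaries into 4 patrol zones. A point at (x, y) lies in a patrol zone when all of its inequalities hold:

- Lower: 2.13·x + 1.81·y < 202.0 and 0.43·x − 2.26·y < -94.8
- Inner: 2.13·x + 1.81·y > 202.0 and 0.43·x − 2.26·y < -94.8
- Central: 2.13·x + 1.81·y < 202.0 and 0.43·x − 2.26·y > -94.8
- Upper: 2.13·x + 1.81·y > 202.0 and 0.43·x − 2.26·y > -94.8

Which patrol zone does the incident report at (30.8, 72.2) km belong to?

2.13·30.8 + 1.81·72.2 = 196.286, which is < 202.0
0.43·30.8 − 2.26·72.2 = -149.928, which is < -94.8
This sign pattern matches Lower.

Lower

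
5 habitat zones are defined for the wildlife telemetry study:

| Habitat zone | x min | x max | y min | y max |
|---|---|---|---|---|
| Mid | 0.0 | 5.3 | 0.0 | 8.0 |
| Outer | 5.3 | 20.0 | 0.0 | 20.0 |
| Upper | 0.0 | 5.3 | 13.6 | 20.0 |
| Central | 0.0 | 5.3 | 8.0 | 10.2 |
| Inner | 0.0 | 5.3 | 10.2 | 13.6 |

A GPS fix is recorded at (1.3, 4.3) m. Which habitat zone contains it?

The point has x = 1.3 and y = 4.3.
Only Mid satisfies 0.0 ≤ x ≤ 5.3 and 0.0 ≤ y ≤ 8.0.

Mid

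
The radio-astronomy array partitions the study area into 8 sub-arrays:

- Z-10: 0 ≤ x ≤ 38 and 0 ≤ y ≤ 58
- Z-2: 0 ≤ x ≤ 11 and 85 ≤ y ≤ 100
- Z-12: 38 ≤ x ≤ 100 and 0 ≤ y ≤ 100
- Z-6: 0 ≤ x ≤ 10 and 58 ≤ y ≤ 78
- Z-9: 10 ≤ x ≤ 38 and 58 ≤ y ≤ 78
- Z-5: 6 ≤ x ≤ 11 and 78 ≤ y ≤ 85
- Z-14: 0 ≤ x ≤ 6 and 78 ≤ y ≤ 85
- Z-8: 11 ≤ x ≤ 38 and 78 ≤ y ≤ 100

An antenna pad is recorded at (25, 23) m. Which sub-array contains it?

Z-10

The point has x = 25 and y = 23.
Only Z-10 satisfies 0 ≤ x ≤ 38 and 0 ≤ y ≤ 58.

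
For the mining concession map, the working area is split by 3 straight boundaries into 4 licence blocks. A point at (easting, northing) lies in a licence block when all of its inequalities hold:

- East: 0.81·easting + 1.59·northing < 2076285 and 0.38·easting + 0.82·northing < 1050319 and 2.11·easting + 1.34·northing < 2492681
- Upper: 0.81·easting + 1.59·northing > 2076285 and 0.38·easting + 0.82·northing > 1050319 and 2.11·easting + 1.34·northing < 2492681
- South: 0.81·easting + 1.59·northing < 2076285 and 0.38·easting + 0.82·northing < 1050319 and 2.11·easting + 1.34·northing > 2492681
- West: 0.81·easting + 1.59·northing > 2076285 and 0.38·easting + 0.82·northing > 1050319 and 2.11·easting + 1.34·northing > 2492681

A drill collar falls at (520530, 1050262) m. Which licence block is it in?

West

0.81·520530 + 1.59·1050262 = 2091545.880, which is > 2076285
0.38·520530 + 0.82·1050262 = 1059016.240, which is > 1050319
2.11·520530 + 1.34·1050262 = 2505669.380, which is > 2492681
This sign pattern matches West.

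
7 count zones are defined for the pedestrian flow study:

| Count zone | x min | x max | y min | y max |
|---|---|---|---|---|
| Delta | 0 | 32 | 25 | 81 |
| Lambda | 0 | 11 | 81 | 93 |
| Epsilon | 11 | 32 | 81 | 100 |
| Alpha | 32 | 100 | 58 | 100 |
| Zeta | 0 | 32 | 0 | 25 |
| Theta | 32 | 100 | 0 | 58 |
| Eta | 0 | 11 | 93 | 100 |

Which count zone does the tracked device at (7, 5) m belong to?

Zeta

The point has x = 7 and y = 5.
Only Zeta satisfies 0 ≤ x ≤ 32 and 0 ≤ y ≤ 25.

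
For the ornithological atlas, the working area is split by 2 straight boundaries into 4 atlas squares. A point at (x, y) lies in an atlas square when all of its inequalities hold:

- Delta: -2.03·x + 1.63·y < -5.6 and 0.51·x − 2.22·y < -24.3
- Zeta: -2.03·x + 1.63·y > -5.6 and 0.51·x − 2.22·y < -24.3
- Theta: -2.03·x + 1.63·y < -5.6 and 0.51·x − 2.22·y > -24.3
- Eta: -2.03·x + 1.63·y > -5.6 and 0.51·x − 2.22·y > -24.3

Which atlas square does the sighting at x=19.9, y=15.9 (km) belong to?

-2.03·19.9 + 1.63·15.9 = -14.480, which is < -5.6
0.51·19.9 − 2.22·15.9 = -25.149, which is < -24.3
This sign pattern matches Delta.

Delta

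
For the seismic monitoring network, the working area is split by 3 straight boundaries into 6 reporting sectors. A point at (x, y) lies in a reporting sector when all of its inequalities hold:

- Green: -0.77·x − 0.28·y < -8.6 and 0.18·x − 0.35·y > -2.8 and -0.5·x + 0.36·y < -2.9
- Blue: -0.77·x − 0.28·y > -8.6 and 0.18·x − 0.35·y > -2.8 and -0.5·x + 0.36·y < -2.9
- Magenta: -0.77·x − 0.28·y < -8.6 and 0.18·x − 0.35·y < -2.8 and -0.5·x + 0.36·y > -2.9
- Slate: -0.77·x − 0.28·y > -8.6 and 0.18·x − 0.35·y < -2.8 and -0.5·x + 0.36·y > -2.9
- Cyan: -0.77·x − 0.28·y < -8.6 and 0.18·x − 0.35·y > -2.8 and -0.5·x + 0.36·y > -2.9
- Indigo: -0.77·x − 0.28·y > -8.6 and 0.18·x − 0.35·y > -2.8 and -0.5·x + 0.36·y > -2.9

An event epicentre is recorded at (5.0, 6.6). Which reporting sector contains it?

Indigo

-0.77·5.0 − 0.28·6.6 = -5.698, which is > -8.6
0.18·5.0 − 0.35·6.6 = -1.410, which is > -2.8
-0.5·5.0 + 0.36·6.6 = -0.124, which is > -2.9
This sign pattern matches Indigo.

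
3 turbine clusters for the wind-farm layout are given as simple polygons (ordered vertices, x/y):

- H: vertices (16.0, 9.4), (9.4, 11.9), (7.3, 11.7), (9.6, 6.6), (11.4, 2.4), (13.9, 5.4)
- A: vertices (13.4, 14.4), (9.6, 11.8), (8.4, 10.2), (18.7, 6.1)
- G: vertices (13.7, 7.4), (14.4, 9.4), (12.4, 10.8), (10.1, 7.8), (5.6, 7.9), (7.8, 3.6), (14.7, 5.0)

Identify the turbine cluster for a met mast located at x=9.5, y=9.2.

H

Cast a ray rightward from (9.5, 9.2). For each polygon, the edges (by vertex number in listed order) whose endpoints lie on opposite sides of y = 9.2, where each meets that height, and whether that is right or left of the point:
H: 3–4 at x≈8.43 (left), 6–1 at x≈15.89 (right) → 1 crossing.
A: 3–4 at x≈10.91 (right), 4–1 at x≈16.72 (right) → 2 crossings.
G: 1–2 at x≈14.33 (right), 3–4 at x≈11.17 (right) → 2 crossings.
Only H has an odd count, so the point is inside H.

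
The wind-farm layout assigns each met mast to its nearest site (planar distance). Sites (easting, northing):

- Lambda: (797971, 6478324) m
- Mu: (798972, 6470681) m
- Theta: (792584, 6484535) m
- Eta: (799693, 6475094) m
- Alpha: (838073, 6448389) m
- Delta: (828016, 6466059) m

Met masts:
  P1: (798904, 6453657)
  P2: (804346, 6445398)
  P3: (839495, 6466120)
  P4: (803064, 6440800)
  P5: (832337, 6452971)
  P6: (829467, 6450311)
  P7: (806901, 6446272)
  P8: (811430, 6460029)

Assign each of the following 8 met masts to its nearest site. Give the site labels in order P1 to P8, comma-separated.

Mu, Mu, Delta, Mu, Alpha, Alpha, Mu, Mu

P1 → Mu (d²=289821200.00)
P2 → Mu (d²=668109965.00)
P3 → Delta (d²=131771162.00)
P4 → Mu (d²=909618625.00)
P5 → Alpha (d²=53896420.00)
P6 → Alpha (d²=77757320.00)
P7 → Mu (d²=658668322.00)
P8 → Mu (d²=268666868.00)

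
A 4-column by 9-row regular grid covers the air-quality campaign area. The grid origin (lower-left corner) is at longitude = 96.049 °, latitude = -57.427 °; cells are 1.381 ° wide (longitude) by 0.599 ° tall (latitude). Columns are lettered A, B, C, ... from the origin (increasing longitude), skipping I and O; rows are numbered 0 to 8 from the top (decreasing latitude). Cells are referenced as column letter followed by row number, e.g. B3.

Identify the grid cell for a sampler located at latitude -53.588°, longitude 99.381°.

Column index: ⌊(99.381 − 96.049) / 1.381⌋ = ⌊2.413⌋ = 2 → column C
Row offset from origin: ⌊(-53.588 − -57.427) / 0.599⌋ = ⌊6.409⌋ = 6 → row 2 (counted from top)

C2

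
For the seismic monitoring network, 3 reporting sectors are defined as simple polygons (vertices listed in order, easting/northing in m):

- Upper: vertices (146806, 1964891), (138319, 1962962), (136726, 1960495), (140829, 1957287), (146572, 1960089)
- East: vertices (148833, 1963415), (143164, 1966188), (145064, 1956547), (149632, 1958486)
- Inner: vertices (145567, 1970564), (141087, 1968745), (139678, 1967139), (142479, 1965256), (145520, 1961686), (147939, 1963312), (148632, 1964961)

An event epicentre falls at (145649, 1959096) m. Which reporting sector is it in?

East

Cast a ray rightward from (145649, 1959096). For each polygon, the edges (by vertex number in listed order) whose endpoints lie on opposite sides of northing = 1959096, where each meets that height, and whether that is right or left of the point:
Upper: 3–4 at easting≈138515.3 (left), 4–5 at easting≈144536.7 (left) → 0 crossings.
East: 2–3 at easting≈144561.7 (left), 4–1 at easting≈149533.1 (right) → 1 crossing.
Inner: no edge straddles that height → 0 crossings.
Only East has an odd count, so the point is inside East.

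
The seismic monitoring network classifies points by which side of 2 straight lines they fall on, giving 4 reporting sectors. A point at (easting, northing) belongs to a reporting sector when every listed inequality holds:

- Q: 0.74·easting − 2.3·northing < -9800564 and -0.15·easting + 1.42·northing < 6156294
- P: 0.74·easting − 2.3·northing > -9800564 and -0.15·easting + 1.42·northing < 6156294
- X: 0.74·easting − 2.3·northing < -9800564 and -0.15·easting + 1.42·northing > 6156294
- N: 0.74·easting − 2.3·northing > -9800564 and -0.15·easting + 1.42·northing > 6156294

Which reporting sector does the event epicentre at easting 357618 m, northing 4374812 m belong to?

0.74·357618 − 2.3·4374812 = -9797430.280, which is > -9800564
-0.15·357618 + 1.42·4374812 = 6158590.340, which is > 6156294
This sign pattern matches N.

N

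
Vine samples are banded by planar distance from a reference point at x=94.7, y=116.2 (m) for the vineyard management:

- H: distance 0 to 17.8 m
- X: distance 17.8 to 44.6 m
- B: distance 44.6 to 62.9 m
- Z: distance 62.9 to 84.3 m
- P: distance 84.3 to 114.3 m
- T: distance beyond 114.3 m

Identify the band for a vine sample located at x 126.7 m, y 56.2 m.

Z

Distance = √((126.7−94.7)² + (56.2−116.2)²) = √(1024.000 + 3600.000) = 68.000 m.
62.9 ≤ 68.000 < 84.3 → Z.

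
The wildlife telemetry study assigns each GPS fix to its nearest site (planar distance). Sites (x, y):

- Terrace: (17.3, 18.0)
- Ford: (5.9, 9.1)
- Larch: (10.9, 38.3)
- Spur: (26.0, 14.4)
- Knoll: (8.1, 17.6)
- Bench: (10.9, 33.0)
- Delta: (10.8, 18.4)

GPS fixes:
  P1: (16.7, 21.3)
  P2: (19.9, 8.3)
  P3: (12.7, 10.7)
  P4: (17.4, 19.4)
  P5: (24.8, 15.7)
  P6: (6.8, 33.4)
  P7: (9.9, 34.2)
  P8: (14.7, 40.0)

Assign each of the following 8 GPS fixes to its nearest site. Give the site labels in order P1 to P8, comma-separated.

P1 → Terrace (d²=11.25)
P2 → Spur (d²=74.42)
P3 → Ford (d²=48.80)
P4 → Terrace (d²=1.97)
P5 → Spur (d²=3.13)
P6 → Bench (d²=16.97)
P7 → Bench (d²=2.44)
P8 → Larch (d²=17.33)

Terrace, Spur, Ford, Terrace, Spur, Bench, Bench, Larch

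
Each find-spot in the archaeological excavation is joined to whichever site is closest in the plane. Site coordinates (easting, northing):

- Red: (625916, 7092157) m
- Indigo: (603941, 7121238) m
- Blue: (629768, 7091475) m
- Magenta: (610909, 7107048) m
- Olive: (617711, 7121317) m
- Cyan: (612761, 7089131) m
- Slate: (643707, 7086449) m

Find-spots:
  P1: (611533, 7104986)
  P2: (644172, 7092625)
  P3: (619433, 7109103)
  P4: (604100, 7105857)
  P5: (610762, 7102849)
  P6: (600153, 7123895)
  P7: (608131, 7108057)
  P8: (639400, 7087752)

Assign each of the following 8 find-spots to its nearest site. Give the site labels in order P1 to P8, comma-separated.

Magenta, Slate, Magenta, Magenta, Magenta, Indigo, Magenta, Slate

P1 → Magenta (d²=4641220.00)
P2 → Slate (d²=38359201.00)
P3 → Magenta (d²=76881601.00)
P4 → Magenta (d²=47780962.00)
P5 → Magenta (d²=17653210.00)
P6 → Indigo (d²=21408593.00)
P7 → Magenta (d²=8735365.00)
P8 → Slate (d²=20248058.00)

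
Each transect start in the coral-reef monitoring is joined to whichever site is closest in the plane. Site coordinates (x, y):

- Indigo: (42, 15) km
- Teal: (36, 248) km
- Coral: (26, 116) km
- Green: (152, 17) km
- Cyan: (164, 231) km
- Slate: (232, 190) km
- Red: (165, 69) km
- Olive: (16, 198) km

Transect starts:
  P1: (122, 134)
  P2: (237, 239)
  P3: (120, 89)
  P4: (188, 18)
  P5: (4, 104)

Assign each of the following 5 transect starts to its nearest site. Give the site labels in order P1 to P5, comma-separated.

P1 → Red (d²=6074.00)
P2 → Slate (d²=2426.00)
P3 → Red (d²=2425.00)
P4 → Green (d²=1297.00)
P5 → Coral (d²=628.00)

Red, Slate, Red, Green, Coral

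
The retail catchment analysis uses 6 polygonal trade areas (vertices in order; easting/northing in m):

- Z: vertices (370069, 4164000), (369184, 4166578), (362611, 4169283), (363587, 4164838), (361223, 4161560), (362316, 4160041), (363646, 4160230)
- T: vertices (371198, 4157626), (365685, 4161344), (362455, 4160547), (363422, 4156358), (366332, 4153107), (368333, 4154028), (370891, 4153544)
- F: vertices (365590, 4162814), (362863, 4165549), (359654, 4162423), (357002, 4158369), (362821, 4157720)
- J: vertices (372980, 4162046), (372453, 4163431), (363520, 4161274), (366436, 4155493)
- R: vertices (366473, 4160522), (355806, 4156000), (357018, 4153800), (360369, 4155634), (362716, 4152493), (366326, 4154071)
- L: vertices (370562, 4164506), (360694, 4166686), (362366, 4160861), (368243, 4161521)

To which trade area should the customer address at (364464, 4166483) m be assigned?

Cast a ray rightward from (364464, 4166483). For each polygon, the edges (by vertex number in listed order) whose endpoints lie on opposite sides of northing = 4166483, where each meets that height, and whether that is right or left of the point:
Z: 1–2 at easting≈369216.6 (right), 3–4 at easting≈363225.8 (left) → 1 crossing.
T: no edge straddles that height → 0 crossings.
F: no edge straddles that height → 0 crossings.
J: no edge straddles that height → 0 crossings.
R: no edge straddles that height → 0 crossings.
L: 1–2 at easting≈361612.9 (left), 2–3 at easting≈360752.3 (left) → 0 crossings.
Only Z has an odd count, so the point is inside Z.

Z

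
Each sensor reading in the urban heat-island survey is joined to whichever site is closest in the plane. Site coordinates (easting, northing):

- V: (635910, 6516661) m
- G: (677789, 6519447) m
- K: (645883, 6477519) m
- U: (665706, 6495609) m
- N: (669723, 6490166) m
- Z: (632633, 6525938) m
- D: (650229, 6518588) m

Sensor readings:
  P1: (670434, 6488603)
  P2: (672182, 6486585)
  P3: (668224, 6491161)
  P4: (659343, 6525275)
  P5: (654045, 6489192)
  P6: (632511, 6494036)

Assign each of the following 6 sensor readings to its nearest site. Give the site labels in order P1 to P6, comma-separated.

P1 → N (d²=2948490.00)
P2 → N (d²=18870242.00)
P3 → N (d²=3237026.00)
P4 → D (d²=127780965.00)
P5 → U (d²=177156810.00)
P6 → K (d²=451621673.00)

N, N, N, D, U, K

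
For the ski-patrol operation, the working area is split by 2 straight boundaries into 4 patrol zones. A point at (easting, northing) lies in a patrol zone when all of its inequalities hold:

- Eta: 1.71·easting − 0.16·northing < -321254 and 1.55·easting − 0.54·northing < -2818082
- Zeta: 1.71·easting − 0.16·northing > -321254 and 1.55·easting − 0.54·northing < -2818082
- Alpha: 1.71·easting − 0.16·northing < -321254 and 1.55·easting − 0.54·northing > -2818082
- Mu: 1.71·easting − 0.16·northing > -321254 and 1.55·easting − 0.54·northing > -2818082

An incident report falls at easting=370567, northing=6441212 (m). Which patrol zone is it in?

Eta

1.71·370567 − 0.16·6441212 = -396924.350, which is < -321254
1.55·370567 − 0.54·6441212 = -2903875.630, which is < -2818082
This sign pattern matches Eta.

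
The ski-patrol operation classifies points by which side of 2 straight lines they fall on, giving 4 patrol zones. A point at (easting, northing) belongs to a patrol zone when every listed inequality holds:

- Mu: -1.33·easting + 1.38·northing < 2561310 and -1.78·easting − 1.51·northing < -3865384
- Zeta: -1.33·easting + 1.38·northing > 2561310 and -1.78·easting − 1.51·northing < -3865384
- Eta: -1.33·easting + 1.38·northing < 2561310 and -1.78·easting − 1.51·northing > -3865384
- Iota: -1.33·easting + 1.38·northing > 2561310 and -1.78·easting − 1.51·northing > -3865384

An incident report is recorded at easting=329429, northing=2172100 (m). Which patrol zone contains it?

Mu

-1.33·329429 + 1.38·2172100 = 2559357.430, which is < 2561310
-1.78·329429 − 1.51·2172100 = -3866254.620, which is < -3865384
This sign pattern matches Mu.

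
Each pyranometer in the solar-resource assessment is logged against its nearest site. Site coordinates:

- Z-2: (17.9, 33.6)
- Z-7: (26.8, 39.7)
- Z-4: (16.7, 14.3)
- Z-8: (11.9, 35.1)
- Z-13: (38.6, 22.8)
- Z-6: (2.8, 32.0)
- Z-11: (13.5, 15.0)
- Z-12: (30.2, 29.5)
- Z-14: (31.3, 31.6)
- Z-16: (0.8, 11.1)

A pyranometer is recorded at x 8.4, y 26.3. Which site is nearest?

Z-6

Squared distances to each site:
Z-2: 143.540; Z-7: 518.120; Z-4: 212.890; Z-8: 89.690; Z-13: 924.290; Z-6: 63.850; Z-11: 153.700; Z-12: 485.480; Z-14: 552.500; Z-16: 288.800.
Minimum at Z-6.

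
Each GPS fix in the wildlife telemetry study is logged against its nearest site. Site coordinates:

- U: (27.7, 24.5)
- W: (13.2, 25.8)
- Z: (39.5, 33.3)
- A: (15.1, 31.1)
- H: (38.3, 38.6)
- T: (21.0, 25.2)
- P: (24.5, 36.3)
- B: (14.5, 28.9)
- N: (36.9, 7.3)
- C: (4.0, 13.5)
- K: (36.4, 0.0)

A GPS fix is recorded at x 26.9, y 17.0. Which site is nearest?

U

Squared distances to each site:
U: 56.890; W: 265.130; Z: 424.450; A: 338.050; H: 596.520; T: 102.050; P: 378.250; B: 295.370; N: 194.090; C: 536.660; K: 379.250.
Minimum at U.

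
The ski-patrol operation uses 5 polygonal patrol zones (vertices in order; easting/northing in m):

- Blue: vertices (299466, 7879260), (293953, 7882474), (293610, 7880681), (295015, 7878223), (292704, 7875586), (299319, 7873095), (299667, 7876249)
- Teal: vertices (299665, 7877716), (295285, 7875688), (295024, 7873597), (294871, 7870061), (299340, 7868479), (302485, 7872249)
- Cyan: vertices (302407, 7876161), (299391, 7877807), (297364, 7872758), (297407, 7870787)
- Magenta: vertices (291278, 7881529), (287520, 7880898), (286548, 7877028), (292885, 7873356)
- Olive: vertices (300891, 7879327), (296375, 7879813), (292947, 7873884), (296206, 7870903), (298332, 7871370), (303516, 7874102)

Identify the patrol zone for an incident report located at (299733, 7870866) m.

Cast a ray rightward from (299733, 7870866). For each polygon, the edges (by vertex number in listed order) whose endpoints lie on opposite sides of northing = 7870866, where each meets that height, and whether that is right or left of the point:
Blue: no edge straddles that height → 0 crossings.
Teal: 3–4 at easting≈294905.8 (left), 5–6 at easting≈301331.3 (right) → 1 crossing.
Cyan: 3–4 at easting≈297405.3 (left), 4–1 at easting≈297480.5 (left) → 0 crossings.
Magenta: no edge straddles that height → 0 crossings.
Olive: no edge straddles that height → 0 crossings.
Only Teal has an odd count, so the point is inside Teal.

Teal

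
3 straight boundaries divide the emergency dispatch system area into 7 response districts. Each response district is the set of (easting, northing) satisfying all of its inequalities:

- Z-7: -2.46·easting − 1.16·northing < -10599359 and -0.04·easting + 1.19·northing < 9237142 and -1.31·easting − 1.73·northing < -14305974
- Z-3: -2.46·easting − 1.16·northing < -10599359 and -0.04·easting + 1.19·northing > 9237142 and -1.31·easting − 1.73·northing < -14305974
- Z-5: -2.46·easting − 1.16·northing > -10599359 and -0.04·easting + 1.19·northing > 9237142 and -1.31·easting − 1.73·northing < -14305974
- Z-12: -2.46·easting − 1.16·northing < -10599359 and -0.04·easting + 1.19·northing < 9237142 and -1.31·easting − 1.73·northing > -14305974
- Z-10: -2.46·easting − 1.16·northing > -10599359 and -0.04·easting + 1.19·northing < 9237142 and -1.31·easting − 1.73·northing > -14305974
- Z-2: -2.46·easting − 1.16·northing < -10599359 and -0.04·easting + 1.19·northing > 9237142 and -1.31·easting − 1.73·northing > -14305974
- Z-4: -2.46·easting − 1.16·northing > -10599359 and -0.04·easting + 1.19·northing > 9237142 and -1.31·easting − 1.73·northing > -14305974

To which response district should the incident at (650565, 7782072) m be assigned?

-2.46·650565 − 1.16·7782072 = -10627593.420, which is < -10599359
-0.04·650565 + 1.19·7782072 = 9234643.080, which is < 9237142
-1.31·650565 − 1.73·7782072 = -14315224.710, which is < -14305974
This sign pattern matches Z-7.

Z-7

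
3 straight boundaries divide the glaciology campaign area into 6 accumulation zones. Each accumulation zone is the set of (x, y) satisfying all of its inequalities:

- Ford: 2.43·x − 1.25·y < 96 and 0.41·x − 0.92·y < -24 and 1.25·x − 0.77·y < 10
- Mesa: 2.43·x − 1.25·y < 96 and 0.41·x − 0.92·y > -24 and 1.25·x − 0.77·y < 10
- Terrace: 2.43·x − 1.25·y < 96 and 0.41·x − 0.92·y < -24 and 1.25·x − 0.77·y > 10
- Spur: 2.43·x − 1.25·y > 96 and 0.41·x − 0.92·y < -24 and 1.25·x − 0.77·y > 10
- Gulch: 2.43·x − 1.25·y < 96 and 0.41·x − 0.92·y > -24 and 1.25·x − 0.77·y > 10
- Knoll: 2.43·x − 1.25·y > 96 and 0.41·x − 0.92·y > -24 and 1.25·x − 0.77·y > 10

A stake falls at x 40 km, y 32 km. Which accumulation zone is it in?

2.43·40 − 1.25·32 = 57.200, which is < 96
0.41·40 − 0.92·32 = -13.040, which is > -24
1.25·40 − 0.77·32 = 25.360, which is > 10
This sign pattern matches Gulch.

Gulch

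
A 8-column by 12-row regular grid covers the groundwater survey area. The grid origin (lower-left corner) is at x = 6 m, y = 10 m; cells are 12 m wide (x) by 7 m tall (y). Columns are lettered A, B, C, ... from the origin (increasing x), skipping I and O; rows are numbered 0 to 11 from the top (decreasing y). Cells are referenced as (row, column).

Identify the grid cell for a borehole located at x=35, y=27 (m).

Column index: ⌊(35 − 6) / 12⌋ = ⌊2.417⌋ = 2 → column C
Row offset from origin: ⌊(27 − 10) / 7⌋ = ⌊2.429⌋ = 2 → row 9 (counted from top)

(9, C)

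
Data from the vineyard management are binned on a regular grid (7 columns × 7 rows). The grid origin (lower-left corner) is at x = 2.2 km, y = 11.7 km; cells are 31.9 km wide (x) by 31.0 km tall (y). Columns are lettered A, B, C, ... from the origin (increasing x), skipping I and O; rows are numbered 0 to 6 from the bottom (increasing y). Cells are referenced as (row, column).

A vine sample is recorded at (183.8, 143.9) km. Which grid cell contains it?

(4, F)

Column index: ⌊(183.8 − 2.2) / 31.9⌋ = ⌊5.693⌋ = 5 → column F
Row offset from origin: ⌊(143.9 − 11.7) / 31.0⌋ = ⌊4.265⌋ = 4 → row 4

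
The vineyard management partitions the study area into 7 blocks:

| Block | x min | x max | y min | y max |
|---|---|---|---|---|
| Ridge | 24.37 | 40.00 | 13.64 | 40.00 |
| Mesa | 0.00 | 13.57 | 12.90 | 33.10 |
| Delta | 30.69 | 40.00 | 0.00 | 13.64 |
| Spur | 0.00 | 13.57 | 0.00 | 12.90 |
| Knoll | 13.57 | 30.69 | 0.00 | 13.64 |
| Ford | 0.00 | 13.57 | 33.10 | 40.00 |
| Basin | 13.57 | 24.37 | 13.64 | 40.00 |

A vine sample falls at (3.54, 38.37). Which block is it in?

Ford

The point has x = 3.54 and y = 38.37.
Only Ford satisfies 0.00 ≤ x ≤ 13.57 and 33.10 ≤ y ≤ 40.00.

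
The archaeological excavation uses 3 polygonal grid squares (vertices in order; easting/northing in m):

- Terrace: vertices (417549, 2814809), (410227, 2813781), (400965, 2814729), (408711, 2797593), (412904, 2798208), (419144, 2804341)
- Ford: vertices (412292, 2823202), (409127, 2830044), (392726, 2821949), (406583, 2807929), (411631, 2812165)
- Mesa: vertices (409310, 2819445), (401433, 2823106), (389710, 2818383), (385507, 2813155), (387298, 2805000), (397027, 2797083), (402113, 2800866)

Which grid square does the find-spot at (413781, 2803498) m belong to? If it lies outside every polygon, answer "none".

Cast a ray rightward from (413781, 2803498). For each polygon, the edges (by vertex number in listed order) whose endpoints lie on opposite sides of northing = 2803498, where each meets that height, and whether that is right or left of the point:
Terrace: 3–4 at easting≈406041.8 (left), 5–6 at easting≈418286.3 (right) → 1 crossing.
Ford: no edge straddles that height → 0 crossings.
Mesa: 5–6 at easting≈389143.8 (left), 7–1 at easting≈403132.6 (left) → 0 crossings.
Only Terrace has an odd count, so the point is inside Terrace.

Terrace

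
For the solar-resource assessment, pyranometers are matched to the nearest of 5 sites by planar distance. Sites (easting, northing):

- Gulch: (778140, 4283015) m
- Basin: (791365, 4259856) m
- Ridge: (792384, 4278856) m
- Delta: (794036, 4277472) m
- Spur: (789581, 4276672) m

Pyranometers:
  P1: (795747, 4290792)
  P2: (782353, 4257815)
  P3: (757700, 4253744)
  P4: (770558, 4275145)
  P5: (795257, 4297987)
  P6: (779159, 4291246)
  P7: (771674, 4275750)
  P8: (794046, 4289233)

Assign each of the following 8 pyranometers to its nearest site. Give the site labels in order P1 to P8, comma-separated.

P1 → Ridge (d²=153777865.00)
P2 → Basin (d²=85381825.00)
P3 → Basin (d²=1170688769.00)
P4 → Gulch (d²=119423624.00)
P5 → Ridge (d²=374249290.00)
P6 → Gulch (d²=68787722.00)
P7 → Gulch (d²=94589381.00)
P8 → Ridge (d²=110444373.00)

Ridge, Basin, Basin, Gulch, Ridge, Gulch, Gulch, Ridge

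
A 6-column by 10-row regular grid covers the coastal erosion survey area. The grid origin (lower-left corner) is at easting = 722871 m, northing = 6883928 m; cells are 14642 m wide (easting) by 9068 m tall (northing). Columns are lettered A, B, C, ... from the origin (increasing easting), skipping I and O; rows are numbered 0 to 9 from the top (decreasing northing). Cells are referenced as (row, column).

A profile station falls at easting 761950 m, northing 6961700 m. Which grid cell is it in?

Column index: ⌊(761950 − 722871) / 14642⌋ = ⌊2.669⌋ = 2 → column C
Row offset from origin: ⌊(6961700 − 6883928) / 9068⌋ = ⌊8.577⌋ = 8 → row 1 (counted from top)

(1, C)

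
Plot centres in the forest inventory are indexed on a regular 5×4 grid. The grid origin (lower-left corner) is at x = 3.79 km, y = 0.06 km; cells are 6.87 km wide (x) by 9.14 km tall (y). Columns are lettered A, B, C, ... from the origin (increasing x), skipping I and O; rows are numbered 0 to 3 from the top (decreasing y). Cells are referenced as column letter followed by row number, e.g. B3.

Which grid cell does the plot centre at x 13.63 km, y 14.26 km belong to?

B2

Column index: ⌊(13.63 − 3.79) / 6.87⌋ = ⌊1.432⌋ = 1 → column B
Row offset from origin: ⌊(14.26 − 0.06) / 9.14⌋ = ⌊1.554⌋ = 1 → row 2 (counted from top)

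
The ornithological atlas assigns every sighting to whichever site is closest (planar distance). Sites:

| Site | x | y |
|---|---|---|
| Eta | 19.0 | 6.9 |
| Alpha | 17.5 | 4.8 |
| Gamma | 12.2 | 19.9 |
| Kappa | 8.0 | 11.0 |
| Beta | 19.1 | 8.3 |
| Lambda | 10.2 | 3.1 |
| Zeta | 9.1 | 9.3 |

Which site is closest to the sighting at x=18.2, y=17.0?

Gamma

Squared distances to each site:
Eta: 102.650; Alpha: 149.330; Gamma: 44.410; Kappa: 140.040; Beta: 76.500; Lambda: 257.210; Zeta: 142.100.
Minimum at Gamma.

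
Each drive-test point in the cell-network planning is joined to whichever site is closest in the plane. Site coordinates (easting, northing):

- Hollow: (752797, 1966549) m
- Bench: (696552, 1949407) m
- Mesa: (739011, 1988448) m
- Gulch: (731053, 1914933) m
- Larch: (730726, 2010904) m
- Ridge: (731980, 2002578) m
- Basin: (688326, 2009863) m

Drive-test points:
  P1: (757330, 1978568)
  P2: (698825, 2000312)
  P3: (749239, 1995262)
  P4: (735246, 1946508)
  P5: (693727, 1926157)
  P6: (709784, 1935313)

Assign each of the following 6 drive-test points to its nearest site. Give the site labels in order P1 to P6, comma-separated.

Hollow, Basin, Mesa, Hollow, Bench, Bench

P1 → Hollow (d²=165004450.00)
P2 → Basin (d²=201450602.00)
P3 → Mesa (d²=151042580.00)
P4 → Hollow (d²=709679282.00)
P5 → Bench (d²=548543125.00)
P6 → Bench (d²=373726660.00)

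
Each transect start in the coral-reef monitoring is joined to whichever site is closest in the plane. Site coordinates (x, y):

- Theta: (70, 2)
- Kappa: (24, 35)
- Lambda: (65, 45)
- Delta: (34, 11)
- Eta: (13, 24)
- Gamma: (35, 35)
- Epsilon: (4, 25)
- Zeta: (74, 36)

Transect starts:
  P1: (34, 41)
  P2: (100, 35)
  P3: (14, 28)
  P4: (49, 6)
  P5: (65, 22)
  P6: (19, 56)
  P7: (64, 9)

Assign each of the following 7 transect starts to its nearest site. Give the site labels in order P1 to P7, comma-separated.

Gamma, Zeta, Eta, Delta, Zeta, Kappa, Theta

P1 → Gamma (d²=37.00)
P2 → Zeta (d²=677.00)
P3 → Eta (d²=17.00)
P4 → Delta (d²=250.00)
P5 → Zeta (d²=277.00)
P6 → Kappa (d²=466.00)
P7 → Theta (d²=85.00)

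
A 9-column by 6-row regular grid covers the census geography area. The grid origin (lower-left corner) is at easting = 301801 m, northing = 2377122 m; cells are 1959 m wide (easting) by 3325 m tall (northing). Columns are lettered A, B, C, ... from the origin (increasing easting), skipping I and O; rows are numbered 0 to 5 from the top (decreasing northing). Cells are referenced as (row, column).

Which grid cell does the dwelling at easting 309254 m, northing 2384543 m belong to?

Column index: ⌊(309254 − 301801) / 1959⌋ = ⌊3.804⌋ = 3 → column D
Row offset from origin: ⌊(2384543 − 2377122) / 3325⌋ = ⌊2.232⌋ = 2 → row 3 (counted from top)

(3, D)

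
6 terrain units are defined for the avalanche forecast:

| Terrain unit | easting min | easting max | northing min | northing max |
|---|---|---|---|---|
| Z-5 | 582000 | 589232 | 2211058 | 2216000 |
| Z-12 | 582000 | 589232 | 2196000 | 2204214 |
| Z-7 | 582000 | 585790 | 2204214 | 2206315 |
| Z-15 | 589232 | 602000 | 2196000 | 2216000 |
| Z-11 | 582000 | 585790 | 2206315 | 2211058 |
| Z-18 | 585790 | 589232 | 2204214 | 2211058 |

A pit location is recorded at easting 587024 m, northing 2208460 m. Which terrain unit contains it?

Z-18

The point has easting = 587024 and northing = 2208460.
Only Z-18 satisfies 585790 ≤ easting ≤ 589232 and 2204214 ≤ northing ≤ 2211058.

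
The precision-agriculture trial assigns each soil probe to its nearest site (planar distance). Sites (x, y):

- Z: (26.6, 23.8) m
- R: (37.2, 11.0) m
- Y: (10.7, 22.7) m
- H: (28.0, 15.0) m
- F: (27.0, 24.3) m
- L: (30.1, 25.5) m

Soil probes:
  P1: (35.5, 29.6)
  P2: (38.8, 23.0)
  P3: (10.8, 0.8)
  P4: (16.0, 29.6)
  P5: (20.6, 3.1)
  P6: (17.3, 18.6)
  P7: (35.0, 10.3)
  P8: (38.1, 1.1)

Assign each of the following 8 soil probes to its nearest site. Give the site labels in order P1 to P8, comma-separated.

L, L, Y, Y, H, Y, R, R

P1 → L (d²=45.97)
P2 → L (d²=81.94)
P3 → Y (d²=479.62)
P4 → Y (d²=75.70)
P5 → H (d²=196.37)
P6 → Y (d²=60.37)
P7 → R (d²=5.33)
P8 → R (d²=98.82)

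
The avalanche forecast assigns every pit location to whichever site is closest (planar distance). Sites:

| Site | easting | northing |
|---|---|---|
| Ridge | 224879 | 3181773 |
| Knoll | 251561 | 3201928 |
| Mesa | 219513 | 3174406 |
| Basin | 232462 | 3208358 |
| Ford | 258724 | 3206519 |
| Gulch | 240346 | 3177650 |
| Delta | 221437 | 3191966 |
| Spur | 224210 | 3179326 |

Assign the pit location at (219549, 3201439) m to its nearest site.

Squared distances to each site:
Ridge: 415160456.000; Knoll: 1025007265.000; Mesa: 730784385.000; Basin: 214618130.000; Ford: 1560487025.000; Gulch: 998431730.000; Delta: 93302273.000; Spur: 510709690.000.
Minimum at Delta.

Delta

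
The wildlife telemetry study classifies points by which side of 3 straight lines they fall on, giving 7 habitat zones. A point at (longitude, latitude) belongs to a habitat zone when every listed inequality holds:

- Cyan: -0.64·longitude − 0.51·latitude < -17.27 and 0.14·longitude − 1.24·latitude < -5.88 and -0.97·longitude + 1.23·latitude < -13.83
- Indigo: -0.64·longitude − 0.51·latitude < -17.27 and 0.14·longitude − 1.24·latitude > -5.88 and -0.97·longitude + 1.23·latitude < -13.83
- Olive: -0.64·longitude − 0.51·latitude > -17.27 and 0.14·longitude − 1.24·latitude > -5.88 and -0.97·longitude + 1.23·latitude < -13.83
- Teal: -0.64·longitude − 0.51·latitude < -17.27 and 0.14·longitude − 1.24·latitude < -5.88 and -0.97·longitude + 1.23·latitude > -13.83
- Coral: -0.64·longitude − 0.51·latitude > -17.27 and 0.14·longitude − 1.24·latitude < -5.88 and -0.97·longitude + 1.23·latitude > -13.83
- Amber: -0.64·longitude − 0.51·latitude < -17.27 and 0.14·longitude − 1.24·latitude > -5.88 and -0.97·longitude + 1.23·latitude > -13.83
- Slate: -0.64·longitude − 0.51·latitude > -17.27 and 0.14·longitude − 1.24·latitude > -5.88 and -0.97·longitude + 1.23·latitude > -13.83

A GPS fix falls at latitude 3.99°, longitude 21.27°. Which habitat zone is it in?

Olive

-0.64·21.27 − 0.51·3.99 = -15.648, which is > -17.27
0.14·21.27 − 1.24·3.99 = -1.970, which is > -5.88
-0.97·21.27 + 1.23·3.99 = -15.724, which is < -13.83
This sign pattern matches Olive.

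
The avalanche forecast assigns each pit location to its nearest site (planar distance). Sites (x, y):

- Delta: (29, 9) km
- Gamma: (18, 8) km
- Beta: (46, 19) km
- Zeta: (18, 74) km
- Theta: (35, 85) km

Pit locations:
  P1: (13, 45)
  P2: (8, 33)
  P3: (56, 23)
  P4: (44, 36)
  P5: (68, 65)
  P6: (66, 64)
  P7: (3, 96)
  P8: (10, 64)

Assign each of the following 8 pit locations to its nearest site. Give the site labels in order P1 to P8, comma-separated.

Zeta, Gamma, Beta, Beta, Theta, Theta, Zeta, Zeta

P1 → Zeta (d²=866.00)
P2 → Gamma (d²=725.00)
P3 → Beta (d²=116.00)
P4 → Beta (d²=293.00)
P5 → Theta (d²=1489.00)
P6 → Theta (d²=1402.00)
P7 → Zeta (d²=709.00)
P8 → Zeta (d²=164.00)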